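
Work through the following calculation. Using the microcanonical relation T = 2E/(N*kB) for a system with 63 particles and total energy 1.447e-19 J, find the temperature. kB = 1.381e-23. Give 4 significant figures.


Step 1: Numerator = 2*E = 2*1.447e-19 = 2.894e-19 J
Step 2: Denominator = N*kB = 63*1.381e-23 = 8.7e-22
Step 3: T = 2.894e-19 / 8.7e-22 = 332.6 K

332.6


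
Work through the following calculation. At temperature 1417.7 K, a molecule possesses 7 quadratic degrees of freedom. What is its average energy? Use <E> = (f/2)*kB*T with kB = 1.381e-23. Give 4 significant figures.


Step 1: f/2 = 7/2 = 3.5
Step 2: kB*T = 1.381e-23 * 1417.7 = 1.958e-20
Step 3: <E> = 3.5 * 1.958e-20 = 6.852e-20 J

6.852e-20


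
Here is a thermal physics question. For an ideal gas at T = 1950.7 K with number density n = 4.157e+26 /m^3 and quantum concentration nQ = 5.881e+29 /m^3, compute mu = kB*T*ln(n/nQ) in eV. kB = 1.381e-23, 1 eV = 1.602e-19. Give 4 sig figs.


Step 1: n/nQ = 4.157e+26/5.881e+29 = 0.0007069
Step 2: ln(n/nQ) = -7.255
Step 3: mu = kB*T*ln(n/nQ) = 2.694e-20*-7.255 = -1.954e-19 J
Step 4: Convert to eV: -1.954e-19/1.602e-19 = -1.22 eV

-1.22


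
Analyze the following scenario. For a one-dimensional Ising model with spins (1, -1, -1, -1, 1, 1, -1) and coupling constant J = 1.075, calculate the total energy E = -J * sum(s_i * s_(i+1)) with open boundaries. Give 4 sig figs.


Step 1: Nearest-neighbor products: -1, 1, 1, -1, 1, -1
Step 2: Sum of products = 0
Step 3: E = -1.075 * 0 = 0

0


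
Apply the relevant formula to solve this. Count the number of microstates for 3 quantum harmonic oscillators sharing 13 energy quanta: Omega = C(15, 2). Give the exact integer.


Step 1: Use binomial coefficient C(15, 2)
Step 2: Numerator = 15! / 13!
Step 3: Denominator = 2!
Step 4: Omega = 105

105


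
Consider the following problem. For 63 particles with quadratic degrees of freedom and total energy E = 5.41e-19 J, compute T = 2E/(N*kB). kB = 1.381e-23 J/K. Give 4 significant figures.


Step 1: Numerator = 2*E = 2*5.41e-19 = 1.082e-18 J
Step 2: Denominator = N*kB = 63*1.381e-23 = 8.7e-22
Step 3: T = 1.082e-18 / 8.7e-22 = 1244 K

1244


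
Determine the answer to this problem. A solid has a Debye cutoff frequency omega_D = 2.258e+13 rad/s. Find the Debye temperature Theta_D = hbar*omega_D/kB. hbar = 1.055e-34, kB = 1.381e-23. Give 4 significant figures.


Step 1: hbar*omega_D = 1.055e-34 * 2.258e+13 = 2.382e-21 J
Step 2: Theta_D = 2.382e-21 / 1.381e-23
Step 3: Theta_D = 172.5 K

172.5


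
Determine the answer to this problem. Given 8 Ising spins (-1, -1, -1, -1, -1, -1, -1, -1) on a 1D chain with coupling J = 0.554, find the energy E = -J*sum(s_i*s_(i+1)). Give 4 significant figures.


Step 1: Nearest-neighbor products: 1, 1, 1, 1, 1, 1, 1
Step 2: Sum of products = 7
Step 3: E = -0.554 * 7 = -3.878

-3.878


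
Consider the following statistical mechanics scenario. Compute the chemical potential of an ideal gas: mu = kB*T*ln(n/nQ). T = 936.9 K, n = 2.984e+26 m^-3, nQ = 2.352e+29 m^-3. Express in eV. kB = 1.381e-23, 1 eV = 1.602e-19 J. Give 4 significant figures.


Step 1: n/nQ = 2.984e+26/2.352e+29 = 0.001269
Step 2: ln(n/nQ) = -6.67
Step 3: mu = kB*T*ln(n/nQ) = 1.294e-20*-6.67 = -8.63e-20 J
Step 4: Convert to eV: -8.63e-20/1.602e-19 = -0.5387 eV

-0.5387


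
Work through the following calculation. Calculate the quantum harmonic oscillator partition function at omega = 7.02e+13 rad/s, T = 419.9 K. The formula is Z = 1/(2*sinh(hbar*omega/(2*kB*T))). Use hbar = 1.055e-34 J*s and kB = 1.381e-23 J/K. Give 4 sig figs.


Step 1: Compute x = hbar*omega/(kB*T) = 1.055e-34*7.02e+13/(1.381e-23*419.9) = 1.277
Step 2: x/2 = 0.6386
Step 3: sinh(x/2) = 0.6829
Step 4: Z = 1/(2*0.6829) = 0.7322

0.7322


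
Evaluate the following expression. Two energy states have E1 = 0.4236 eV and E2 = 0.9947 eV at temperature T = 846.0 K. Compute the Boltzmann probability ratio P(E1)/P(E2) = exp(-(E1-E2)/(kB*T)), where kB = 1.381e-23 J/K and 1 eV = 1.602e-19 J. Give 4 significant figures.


Step 1: Compute energy difference dE = E1 - E2 = 0.4236 - 0.9947 = -0.5711 eV
Step 2: Convert to Joules: dE_J = -0.5711 * 1.602e-19 = -9.149e-20 J
Step 3: Compute exponent = -dE_J / (kB * T) = -(-9.149e-20) / (1.381e-23 * 846.0) = 7.831
Step 4: P(E1)/P(E2) = exp(7.831) = 2517

2517


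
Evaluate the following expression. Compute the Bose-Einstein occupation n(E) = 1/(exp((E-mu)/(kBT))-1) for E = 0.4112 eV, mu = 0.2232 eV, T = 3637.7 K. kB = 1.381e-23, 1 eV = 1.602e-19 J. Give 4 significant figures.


Step 1: (E - mu) = 0.188 eV
Step 2: x = (E-mu)*eV/(kB*T) = 0.188*1.602e-19/(1.381e-23*3637.7) = 0.5995
Step 3: exp(x) = 1.821
Step 4: n = 1/(exp(x)-1) = 1.218

1.218


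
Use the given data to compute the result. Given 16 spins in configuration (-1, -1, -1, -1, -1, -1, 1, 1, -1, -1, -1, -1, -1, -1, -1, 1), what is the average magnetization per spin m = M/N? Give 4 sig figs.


Step 1: Count up spins (+1): 3, down spins (-1): 13
Step 2: Total magnetization M = 3 - 13 = -10
Step 3: m = M/N = -10/16 = -0.625

-0.625


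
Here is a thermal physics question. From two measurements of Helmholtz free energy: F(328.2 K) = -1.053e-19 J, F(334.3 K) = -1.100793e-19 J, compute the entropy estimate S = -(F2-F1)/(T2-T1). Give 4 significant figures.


Step 1: dF = F2 - F1 = -1.100793e-19 - (-1.053e-19) = -4.7793e-21 J
Step 2: dT = T2 - T1 = 334.3 - 328.2 = 6.1 K
Step 3: S = -dF/dT = -(-4.7793e-21)/6.1 = 7.835e-22 J/K

7.835e-22


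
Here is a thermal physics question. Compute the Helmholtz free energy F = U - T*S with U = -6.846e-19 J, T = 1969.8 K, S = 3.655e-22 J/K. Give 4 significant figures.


Step 1: T*S = 1969.8 * 3.655e-22 = 7.2e-19 J
Step 2: F = U - T*S = -6.846e-19 - 7.2e-19
Step 3: F = -1.405e-18 J

-1.405e-18


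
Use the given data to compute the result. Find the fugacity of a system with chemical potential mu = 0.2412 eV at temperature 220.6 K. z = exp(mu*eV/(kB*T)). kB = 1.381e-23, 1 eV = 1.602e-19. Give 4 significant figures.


Step 1: Convert mu to Joules: 0.2412*1.602e-19 = 3.864e-20 J
Step 2: kB*T = 1.381e-23*220.6 = 3.046e-21 J
Step 3: mu/(kB*T) = 12.68
Step 4: z = exp(12.68) = 3.224e+05

3.224e+05


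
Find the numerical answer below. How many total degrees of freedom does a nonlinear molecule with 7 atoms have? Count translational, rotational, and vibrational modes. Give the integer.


Step 1: Translational DOF = 3
Step 2: Rotational DOF (nonlinear) = 3
Step 3: Vibrational DOF = 3*7 - 6 = 15
Step 4: Total = 3 + 3 + 15 = 21

21


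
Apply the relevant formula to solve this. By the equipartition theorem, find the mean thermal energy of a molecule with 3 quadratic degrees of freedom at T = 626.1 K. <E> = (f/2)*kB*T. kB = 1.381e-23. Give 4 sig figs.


Step 1: f/2 = 3/2 = 1.5
Step 2: kB*T = 1.381e-23 * 626.1 = 8.646e-21
Step 3: <E> = 1.5 * 8.646e-21 = 1.297e-20 J

1.297e-20


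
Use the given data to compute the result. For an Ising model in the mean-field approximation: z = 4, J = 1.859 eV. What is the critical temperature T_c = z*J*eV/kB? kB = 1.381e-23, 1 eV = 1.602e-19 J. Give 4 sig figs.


Step 1: z*J = 4*1.859 = 7.436 eV
Step 2: Convert to Joules: 7.436*1.602e-19 = 1.191e-18 J
Step 3: T_c = 1.191e-18 / 1.381e-23 = 8.626e+04 K

8.626e+04


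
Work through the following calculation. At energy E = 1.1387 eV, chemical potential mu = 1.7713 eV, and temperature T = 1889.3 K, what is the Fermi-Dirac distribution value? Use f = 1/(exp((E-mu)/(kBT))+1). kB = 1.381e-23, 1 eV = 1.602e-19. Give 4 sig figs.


Step 1: (E - mu) = 1.1387 - 1.7713 = -0.6326 eV
Step 2: Convert: (E-mu)*eV = -1.013e-19 J
Step 3: x = (E-mu)*eV/(kB*T) = -3.884
Step 4: f = 1/(exp(-3.884)+1) = 0.9798

0.9798


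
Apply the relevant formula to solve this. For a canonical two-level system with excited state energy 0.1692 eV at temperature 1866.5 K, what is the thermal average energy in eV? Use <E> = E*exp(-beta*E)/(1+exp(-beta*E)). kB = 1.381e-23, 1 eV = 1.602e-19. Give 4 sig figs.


Step 1: beta*E = 0.1692*1.602e-19/(1.381e-23*1866.5) = 1.052
Step 2: exp(-beta*E) = 0.3494
Step 3: <E> = 0.1692*0.3494/(1+0.3494) = 0.04381 eV

0.04381


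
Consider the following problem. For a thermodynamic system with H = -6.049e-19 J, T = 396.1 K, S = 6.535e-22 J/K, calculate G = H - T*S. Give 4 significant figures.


Step 1: T*S = 396.1 * 6.535e-22 = 2.589e-19 J
Step 2: G = H - T*S = -6.049e-19 - 2.589e-19
Step 3: G = -8.638e-19 J

-8.638e-19


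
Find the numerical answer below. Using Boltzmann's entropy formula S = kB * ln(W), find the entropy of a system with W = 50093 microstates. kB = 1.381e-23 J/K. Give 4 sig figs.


Step 1: ln(W) = ln(50093) = 10.82
Step 2: S = kB * ln(W) = 1.381e-23 * 10.82
Step 3: S = 1.494e-22 J/K

1.494e-22


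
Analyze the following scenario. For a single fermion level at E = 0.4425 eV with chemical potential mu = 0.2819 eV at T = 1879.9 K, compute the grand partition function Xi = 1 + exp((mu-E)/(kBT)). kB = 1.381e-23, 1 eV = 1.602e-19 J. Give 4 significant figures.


Step 1: (mu - E) = 0.2819 - 0.4425 = -0.1606 eV
Step 2: x = (mu-E)*eV/(kB*T) = -0.1606*1.602e-19/(1.381e-23*1879.9) = -0.991
Step 3: exp(x) = 0.3712
Step 4: Xi = 1 + 0.3712 = 1.371

1.371


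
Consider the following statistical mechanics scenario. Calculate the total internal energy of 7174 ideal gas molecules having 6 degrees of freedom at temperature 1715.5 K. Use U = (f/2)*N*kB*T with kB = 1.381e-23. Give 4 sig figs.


Step 1: f/2 = 6/2 = 3.0
Step 2: N*kB*T = 7174*1.381e-23*1715.5 = 1.7e-16
Step 3: U = 3.0 * 1.7e-16 = 5.099e-16 J

5.099e-16


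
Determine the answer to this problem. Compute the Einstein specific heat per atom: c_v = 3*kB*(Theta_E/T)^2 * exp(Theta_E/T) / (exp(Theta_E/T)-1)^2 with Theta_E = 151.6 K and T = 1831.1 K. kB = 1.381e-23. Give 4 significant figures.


Step 1: x = Theta_E/T = 151.6/1831.1 = 0.08279
Step 2: x^2 = 0.006854
Step 3: exp(x) = 1.086
Step 4: c_v = 3*1.381e-23*0.006854*1.086/(1.086-1)^2 = 4.141e-23

4.141e-23


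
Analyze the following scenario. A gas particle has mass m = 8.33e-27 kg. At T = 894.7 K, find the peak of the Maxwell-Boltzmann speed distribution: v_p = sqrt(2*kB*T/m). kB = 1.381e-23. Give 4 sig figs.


Step 1: Numerator = 2*kB*T = 2*1.381e-23*894.7 = 2.471e-20
Step 2: Ratio = 2.471e-20 / 8.33e-27 = 2.967e+06
Step 3: v_p = sqrt(2.967e+06) = 1722 m/s

1722


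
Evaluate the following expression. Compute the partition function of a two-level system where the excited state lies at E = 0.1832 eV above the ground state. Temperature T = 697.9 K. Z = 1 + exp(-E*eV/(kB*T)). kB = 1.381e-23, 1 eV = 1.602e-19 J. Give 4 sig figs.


Step 1: Compute beta*E = E*eV/(kB*T) = 0.1832*1.602e-19/(1.381e-23*697.9) = 3.045
Step 2: exp(-beta*E) = exp(-3.045) = 0.04759
Step 3: Z = 1 + 0.04759 = 1.048

1.048


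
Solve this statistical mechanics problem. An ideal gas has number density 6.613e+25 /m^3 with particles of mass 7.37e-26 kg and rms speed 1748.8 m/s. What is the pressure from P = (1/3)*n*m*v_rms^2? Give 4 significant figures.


Step 1: v_rms^2 = 1748.8^2 = 3.058e+06
Step 2: n*m = 6.613e+25*7.37e-26 = 4.874
Step 3: P = (1/3)*4.874*3.058e+06 = 4.968e+06 Pa

4.968e+06


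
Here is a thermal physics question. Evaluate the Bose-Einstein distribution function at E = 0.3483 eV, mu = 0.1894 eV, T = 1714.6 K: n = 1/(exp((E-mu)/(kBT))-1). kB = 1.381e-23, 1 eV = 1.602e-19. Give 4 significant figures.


Step 1: (E - mu) = 0.1589 eV
Step 2: x = (E-mu)*eV/(kB*T) = 0.1589*1.602e-19/(1.381e-23*1714.6) = 1.075
Step 3: exp(x) = 2.93
Step 4: n = 1/(exp(x)-1) = 0.5181

0.5181


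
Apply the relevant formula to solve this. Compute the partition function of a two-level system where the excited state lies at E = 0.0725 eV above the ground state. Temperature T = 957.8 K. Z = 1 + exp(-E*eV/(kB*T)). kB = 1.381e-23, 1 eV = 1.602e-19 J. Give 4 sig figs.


Step 1: Compute beta*E = E*eV/(kB*T) = 0.0725*1.602e-19/(1.381e-23*957.8) = 0.8781
Step 2: exp(-beta*E) = exp(-0.8781) = 0.4156
Step 3: Z = 1 + 0.4156 = 1.416

1.416


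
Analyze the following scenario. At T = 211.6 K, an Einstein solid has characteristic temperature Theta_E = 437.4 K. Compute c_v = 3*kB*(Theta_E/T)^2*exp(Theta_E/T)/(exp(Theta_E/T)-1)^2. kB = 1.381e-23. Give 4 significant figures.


Step 1: x = Theta_E/T = 437.4/211.6 = 2.067
Step 2: x^2 = 4.273
Step 3: exp(x) = 7.902
Step 4: c_v = 3*1.381e-23*4.273*7.902/(7.902-1)^2 = 2.937e-23

2.937e-23


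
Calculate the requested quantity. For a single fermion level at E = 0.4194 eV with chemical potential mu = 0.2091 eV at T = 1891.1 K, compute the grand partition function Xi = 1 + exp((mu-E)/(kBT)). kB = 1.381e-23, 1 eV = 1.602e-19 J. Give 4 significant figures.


Step 1: (mu - E) = 0.2091 - 0.4194 = -0.2103 eV
Step 2: x = (mu-E)*eV/(kB*T) = -0.2103*1.602e-19/(1.381e-23*1891.1) = -1.29
Step 3: exp(x) = 0.2753
Step 4: Xi = 1 + 0.2753 = 1.275

1.275


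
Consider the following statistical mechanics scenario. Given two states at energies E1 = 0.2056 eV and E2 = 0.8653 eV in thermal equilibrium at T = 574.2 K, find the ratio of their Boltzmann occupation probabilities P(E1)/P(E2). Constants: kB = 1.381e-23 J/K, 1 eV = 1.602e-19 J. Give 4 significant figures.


Step 1: Compute energy difference dE = E1 - E2 = 0.2056 - 0.8653 = -0.6597 eV
Step 2: Convert to Joules: dE_J = -0.6597 * 1.602e-19 = -1.057e-19 J
Step 3: Compute exponent = -dE_J / (kB * T) = -(-1.057e-19) / (1.381e-23 * 574.2) = 13.33
Step 4: P(E1)/P(E2) = exp(13.33) = 6.139e+05

6.139e+05


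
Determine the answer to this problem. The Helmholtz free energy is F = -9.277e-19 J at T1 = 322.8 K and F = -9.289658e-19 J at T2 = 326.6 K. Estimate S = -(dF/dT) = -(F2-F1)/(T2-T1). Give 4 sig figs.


Step 1: dF = F2 - F1 = -9.289658e-19 - (-9.277e-19) = -1.2658e-21 J
Step 2: dT = T2 - T1 = 326.6 - 322.8 = 3.8 K
Step 3: S = -dF/dT = -(-1.2658e-21)/3.8 = 3.331e-22 J/K

3.331e-22


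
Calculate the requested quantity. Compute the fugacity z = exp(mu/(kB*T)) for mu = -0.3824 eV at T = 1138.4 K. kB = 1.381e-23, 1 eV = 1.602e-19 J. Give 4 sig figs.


Step 1: Convert mu to Joules: -0.3824*1.602e-19 = -6.126e-20 J
Step 2: kB*T = 1.381e-23*1138.4 = 1.572e-20 J
Step 3: mu/(kB*T) = -3.897
Step 4: z = exp(-3.897) = 0.02031

0.02031


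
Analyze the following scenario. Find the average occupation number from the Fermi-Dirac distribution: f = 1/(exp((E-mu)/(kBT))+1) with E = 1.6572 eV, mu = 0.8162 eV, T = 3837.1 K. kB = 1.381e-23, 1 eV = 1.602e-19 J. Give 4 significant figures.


Step 1: (E - mu) = 1.6572 - 0.8162 = 0.841 eV
Step 2: Convert: (E-mu)*eV = 1.347e-19 J
Step 3: x = (E-mu)*eV/(kB*T) = 2.543
Step 4: f = 1/(exp(2.543)+1) = 0.07293

0.07293


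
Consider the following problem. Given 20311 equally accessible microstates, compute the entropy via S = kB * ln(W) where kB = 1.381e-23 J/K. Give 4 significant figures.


Step 1: ln(W) = ln(20311) = 9.919
Step 2: S = kB * ln(W) = 1.381e-23 * 9.919
Step 3: S = 1.37e-22 J/K

1.37e-22


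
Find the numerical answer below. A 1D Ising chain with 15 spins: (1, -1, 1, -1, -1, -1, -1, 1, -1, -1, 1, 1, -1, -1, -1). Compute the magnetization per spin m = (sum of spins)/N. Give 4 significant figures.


Step 1: Count up spins (+1): 5, down spins (-1): 10
Step 2: Total magnetization M = 5 - 10 = -5
Step 3: m = M/N = -5/15 = -0.3333

-0.3333


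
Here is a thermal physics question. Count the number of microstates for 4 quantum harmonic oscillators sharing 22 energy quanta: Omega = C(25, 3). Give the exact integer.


Step 1: Use binomial coefficient C(25, 3)
Step 2: Numerator = 25! / 22!
Step 3: Denominator = 3!
Step 4: Omega = 2300

2300


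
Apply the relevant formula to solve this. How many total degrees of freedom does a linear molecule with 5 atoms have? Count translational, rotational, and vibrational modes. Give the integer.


Step 1: Translational DOF = 3
Step 2: Rotational DOF (linear) = 2
Step 3: Vibrational DOF = 3*5 - 5 = 10
Step 4: Total = 3 + 2 + 10 = 15

15


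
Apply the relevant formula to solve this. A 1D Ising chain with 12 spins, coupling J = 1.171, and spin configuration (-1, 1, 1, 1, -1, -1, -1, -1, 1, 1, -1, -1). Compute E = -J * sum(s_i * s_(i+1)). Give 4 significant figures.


Step 1: Nearest-neighbor products: -1, 1, 1, -1, 1, 1, 1, -1, 1, -1, 1
Step 2: Sum of products = 3
Step 3: E = -1.171 * 3 = -3.513

-3.513


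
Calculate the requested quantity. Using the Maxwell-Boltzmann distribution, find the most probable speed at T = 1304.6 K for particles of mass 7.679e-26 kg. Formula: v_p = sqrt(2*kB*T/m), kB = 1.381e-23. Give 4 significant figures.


Step 1: Numerator = 2*kB*T = 2*1.381e-23*1304.6 = 3.603e-20
Step 2: Ratio = 3.603e-20 / 7.679e-26 = 4.692e+05
Step 3: v_p = sqrt(4.692e+05) = 685 m/s

685


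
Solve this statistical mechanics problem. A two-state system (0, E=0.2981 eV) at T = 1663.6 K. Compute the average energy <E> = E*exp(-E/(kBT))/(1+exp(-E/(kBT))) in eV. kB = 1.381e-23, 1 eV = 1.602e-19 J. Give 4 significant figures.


Step 1: beta*E = 0.2981*1.602e-19/(1.381e-23*1663.6) = 2.079
Step 2: exp(-beta*E) = 0.1251
Step 3: <E> = 0.2981*0.1251/(1+0.1251) = 0.03315 eV

0.03315


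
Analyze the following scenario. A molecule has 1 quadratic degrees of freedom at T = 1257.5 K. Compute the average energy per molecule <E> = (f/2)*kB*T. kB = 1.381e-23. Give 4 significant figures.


Step 1: f/2 = 1/2 = 0.5
Step 2: kB*T = 1.381e-23 * 1257.5 = 1.737e-20
Step 3: <E> = 0.5 * 1.737e-20 = 8.683e-21 J

8.683e-21


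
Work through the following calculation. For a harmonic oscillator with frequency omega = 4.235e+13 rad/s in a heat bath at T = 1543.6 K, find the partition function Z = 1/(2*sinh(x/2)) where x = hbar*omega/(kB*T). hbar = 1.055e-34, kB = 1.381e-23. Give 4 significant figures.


Step 1: Compute x = hbar*omega/(kB*T) = 1.055e-34*4.235e+13/(1.381e-23*1543.6) = 0.2096
Step 2: x/2 = 0.1048
Step 3: sinh(x/2) = 0.105
Step 4: Z = 1/(2*0.105) = 4.762

4.762


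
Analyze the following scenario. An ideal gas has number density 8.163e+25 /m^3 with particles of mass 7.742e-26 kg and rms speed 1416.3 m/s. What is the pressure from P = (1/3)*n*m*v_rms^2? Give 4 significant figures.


Step 1: v_rms^2 = 1416.3^2 = 2.006e+06
Step 2: n*m = 8.163e+25*7.742e-26 = 6.32
Step 3: P = (1/3)*6.32*2.006e+06 = 4.226e+06 Pa

4.226e+06


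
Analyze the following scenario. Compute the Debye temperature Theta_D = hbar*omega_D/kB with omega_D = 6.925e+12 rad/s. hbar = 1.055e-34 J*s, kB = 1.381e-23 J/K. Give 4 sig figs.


Step 1: hbar*omega_D = 1.055e-34 * 6.925e+12 = 7.306e-22 J
Step 2: Theta_D = 7.306e-22 / 1.381e-23
Step 3: Theta_D = 52.9 K

52.9


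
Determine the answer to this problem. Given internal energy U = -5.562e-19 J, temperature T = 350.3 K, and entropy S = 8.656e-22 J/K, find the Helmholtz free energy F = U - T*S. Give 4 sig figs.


Step 1: T*S = 350.3 * 8.656e-22 = 3.032e-19 J
Step 2: F = U - T*S = -5.562e-19 - 3.032e-19
Step 3: F = -8.594e-19 J

-8.594e-19


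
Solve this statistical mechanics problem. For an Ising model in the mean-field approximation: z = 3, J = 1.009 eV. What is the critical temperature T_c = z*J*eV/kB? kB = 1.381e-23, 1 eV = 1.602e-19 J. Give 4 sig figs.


Step 1: z*J = 3*1.009 = 3.027 eV
Step 2: Convert to Joules: 3.027*1.602e-19 = 4.849e-19 J
Step 3: T_c = 4.849e-19 / 1.381e-23 = 3.511e+04 K

3.511e+04


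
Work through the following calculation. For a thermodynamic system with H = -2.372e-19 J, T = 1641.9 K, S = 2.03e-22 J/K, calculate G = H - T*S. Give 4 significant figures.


Step 1: T*S = 1641.9 * 2.03e-22 = 3.333e-19 J
Step 2: G = H - T*S = -2.372e-19 - 3.333e-19
Step 3: G = -5.705e-19 J

-5.705e-19


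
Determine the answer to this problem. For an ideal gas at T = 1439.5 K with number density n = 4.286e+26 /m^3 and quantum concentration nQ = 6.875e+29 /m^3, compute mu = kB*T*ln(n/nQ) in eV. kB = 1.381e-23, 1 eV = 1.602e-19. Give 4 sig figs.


Step 1: n/nQ = 4.286e+26/6.875e+29 = 0.0006234
Step 2: ln(n/nQ) = -7.38
Step 3: mu = kB*T*ln(n/nQ) = 1.988e-20*-7.38 = -1.467e-19 J
Step 4: Convert to eV: -1.467e-19/1.602e-19 = -0.9158 eV

-0.9158


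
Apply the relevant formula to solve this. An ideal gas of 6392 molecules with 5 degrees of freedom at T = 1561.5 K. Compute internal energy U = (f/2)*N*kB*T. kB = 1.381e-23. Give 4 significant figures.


Step 1: f/2 = 5/2 = 2.5
Step 2: N*kB*T = 6392*1.381e-23*1561.5 = 1.378e-16
Step 3: U = 2.5 * 1.378e-16 = 3.446e-16 J

3.446e-16


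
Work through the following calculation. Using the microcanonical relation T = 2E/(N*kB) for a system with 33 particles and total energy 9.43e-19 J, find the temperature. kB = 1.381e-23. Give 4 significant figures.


Step 1: Numerator = 2*E = 2*9.43e-19 = 1.886e-18 J
Step 2: Denominator = N*kB = 33*1.381e-23 = 4.557e-22
Step 3: T = 1.886e-18 / 4.557e-22 = 4138 K

4138


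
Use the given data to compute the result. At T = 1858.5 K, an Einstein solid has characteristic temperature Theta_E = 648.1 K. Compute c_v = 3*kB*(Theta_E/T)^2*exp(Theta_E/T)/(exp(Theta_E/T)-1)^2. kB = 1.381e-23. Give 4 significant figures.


Step 1: x = Theta_E/T = 648.1/1858.5 = 0.3487
Step 2: x^2 = 0.1216
Step 3: exp(x) = 1.417
Step 4: c_v = 3*1.381e-23*0.1216*1.417/(1.417-1)^2 = 4.101e-23

4.101e-23


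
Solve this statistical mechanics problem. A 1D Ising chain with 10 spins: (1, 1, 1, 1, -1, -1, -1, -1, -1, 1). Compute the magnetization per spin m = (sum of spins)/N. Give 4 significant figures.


Step 1: Count up spins (+1): 5, down spins (-1): 5
Step 2: Total magnetization M = 5 - 5 = 0
Step 3: m = M/N = 0/10 = 0

0


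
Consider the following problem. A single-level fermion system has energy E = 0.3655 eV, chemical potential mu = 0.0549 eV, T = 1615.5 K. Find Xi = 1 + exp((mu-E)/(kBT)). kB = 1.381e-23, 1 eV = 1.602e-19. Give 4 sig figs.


Step 1: (mu - E) = 0.0549 - 0.3655 = -0.3106 eV
Step 2: x = (mu-E)*eV/(kB*T) = -0.3106*1.602e-19/(1.381e-23*1615.5) = -2.23
Step 3: exp(x) = 0.1075
Step 4: Xi = 1 + 0.1075 = 1.107

1.107


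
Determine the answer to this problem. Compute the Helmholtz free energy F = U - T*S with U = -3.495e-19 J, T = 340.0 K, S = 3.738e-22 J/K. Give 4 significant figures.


Step 1: T*S = 340.0 * 3.738e-22 = 1.271e-19 J
Step 2: F = U - T*S = -3.495e-19 - 1.271e-19
Step 3: F = -4.766e-19 J

-4.766e-19


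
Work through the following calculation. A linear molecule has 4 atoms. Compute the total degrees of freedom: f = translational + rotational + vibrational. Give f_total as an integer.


Step 1: Translational DOF = 3
Step 2: Rotational DOF (linear) = 2
Step 3: Vibrational DOF = 3*4 - 5 = 7
Step 4: Total = 3 + 2 + 7 = 12

12


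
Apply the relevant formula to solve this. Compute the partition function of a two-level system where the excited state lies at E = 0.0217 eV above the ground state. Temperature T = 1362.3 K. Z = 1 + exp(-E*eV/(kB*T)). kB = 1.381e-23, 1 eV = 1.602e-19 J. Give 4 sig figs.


Step 1: Compute beta*E = E*eV/(kB*T) = 0.0217*1.602e-19/(1.381e-23*1362.3) = 0.1848
Step 2: exp(-beta*E) = exp(-0.1848) = 0.8313
Step 3: Z = 1 + 0.8313 = 1.831

1.831


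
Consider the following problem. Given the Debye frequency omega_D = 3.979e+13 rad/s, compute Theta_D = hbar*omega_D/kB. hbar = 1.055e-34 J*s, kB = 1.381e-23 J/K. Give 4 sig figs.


Step 1: hbar*omega_D = 1.055e-34 * 3.979e+13 = 4.198e-21 J
Step 2: Theta_D = 4.198e-21 / 1.381e-23
Step 3: Theta_D = 304 K

304


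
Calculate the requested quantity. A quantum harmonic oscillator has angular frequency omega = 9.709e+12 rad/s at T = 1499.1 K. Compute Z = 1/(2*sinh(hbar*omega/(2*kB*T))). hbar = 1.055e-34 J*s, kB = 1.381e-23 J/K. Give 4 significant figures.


Step 1: Compute x = hbar*omega/(kB*T) = 1.055e-34*9.709e+12/(1.381e-23*1499.1) = 0.04948
Step 2: x/2 = 0.02474
Step 3: sinh(x/2) = 0.02474
Step 4: Z = 1/(2*0.02474) = 20.21

20.21


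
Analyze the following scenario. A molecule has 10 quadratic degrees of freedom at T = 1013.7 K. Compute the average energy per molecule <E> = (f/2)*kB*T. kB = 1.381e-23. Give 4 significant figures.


Step 1: f/2 = 10/2 = 5
Step 2: kB*T = 1.381e-23 * 1013.7 = 1.4e-20
Step 3: <E> = 5 * 1.4e-20 = 7e-20 J

7e-20


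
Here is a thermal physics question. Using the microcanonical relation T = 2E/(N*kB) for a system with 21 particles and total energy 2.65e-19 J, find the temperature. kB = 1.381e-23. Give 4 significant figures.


Step 1: Numerator = 2*E = 2*2.65e-19 = 5.3e-19 J
Step 2: Denominator = N*kB = 21*1.381e-23 = 2.9e-22
Step 3: T = 5.3e-19 / 2.9e-22 = 1828 K

1828


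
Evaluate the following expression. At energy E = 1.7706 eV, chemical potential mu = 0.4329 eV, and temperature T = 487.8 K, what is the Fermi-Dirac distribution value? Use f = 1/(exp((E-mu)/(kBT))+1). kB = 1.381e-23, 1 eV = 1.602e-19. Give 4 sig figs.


Step 1: (E - mu) = 1.7706 - 0.4329 = 1.338 eV
Step 2: Convert: (E-mu)*eV = 2.143e-19 J
Step 3: x = (E-mu)*eV/(kB*T) = 31.81
Step 4: f = 1/(exp(31.81)+1) = 1.529e-14

1.529e-14


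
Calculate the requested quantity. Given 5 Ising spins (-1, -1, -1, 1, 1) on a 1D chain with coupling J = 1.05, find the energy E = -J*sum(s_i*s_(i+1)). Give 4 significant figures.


Step 1: Nearest-neighbor products: 1, 1, -1, 1
Step 2: Sum of products = 2
Step 3: E = -1.05 * 2 = -2.1

-2.1


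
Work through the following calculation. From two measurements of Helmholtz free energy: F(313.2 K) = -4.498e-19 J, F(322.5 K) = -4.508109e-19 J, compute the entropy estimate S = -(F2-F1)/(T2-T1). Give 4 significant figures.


Step 1: dF = F2 - F1 = -4.508109e-19 - (-4.498e-19) = -1.0109e-21 J
Step 2: dT = T2 - T1 = 322.5 - 313.2 = 9.3 K
Step 3: S = -dF/dT = -(-1.0109e-21)/9.3 = 1.087e-22 J/K

1.087e-22


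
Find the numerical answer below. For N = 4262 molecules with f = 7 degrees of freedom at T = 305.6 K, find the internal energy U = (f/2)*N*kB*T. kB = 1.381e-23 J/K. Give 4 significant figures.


Step 1: f/2 = 7/2 = 3.5
Step 2: N*kB*T = 4262*1.381e-23*305.6 = 1.799e-17
Step 3: U = 3.5 * 1.799e-17 = 6.295e-17 J

6.295e-17


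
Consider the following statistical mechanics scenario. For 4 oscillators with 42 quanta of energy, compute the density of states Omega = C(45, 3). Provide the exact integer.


Step 1: Use binomial coefficient C(45, 3)
Step 2: Numerator = 45! / 42!
Step 3: Denominator = 3!
Step 4: Omega = 14190

14190


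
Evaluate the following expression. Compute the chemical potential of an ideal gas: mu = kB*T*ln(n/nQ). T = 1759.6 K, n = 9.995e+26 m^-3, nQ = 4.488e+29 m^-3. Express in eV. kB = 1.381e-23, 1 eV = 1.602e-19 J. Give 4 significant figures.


Step 1: n/nQ = 9.995e+26/4.488e+29 = 0.002227
Step 2: ln(n/nQ) = -6.107
Step 3: mu = kB*T*ln(n/nQ) = 2.43e-20*-6.107 = -1.484e-19 J
Step 4: Convert to eV: -1.484e-19/1.602e-19 = -0.9264 eV

-0.9264


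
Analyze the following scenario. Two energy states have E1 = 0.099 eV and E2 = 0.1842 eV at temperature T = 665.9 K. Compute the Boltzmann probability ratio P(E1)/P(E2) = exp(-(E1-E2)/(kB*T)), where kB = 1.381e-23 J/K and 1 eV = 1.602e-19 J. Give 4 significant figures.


Step 1: Compute energy difference dE = E1 - E2 = 0.099 - 0.1842 = -0.0852 eV
Step 2: Convert to Joules: dE_J = -0.0852 * 1.602e-19 = -1.365e-20 J
Step 3: Compute exponent = -dE_J / (kB * T) = -(-1.365e-20) / (1.381e-23 * 665.9) = 1.484
Step 4: P(E1)/P(E2) = exp(1.484) = 4.412

4.412


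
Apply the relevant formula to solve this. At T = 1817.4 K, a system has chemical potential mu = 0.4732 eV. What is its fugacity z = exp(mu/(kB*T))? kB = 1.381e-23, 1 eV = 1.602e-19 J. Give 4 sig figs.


Step 1: Convert mu to Joules: 0.4732*1.602e-19 = 7.581e-20 J
Step 2: kB*T = 1.381e-23*1817.4 = 2.51e-20 J
Step 3: mu/(kB*T) = 3.02
Step 4: z = exp(3.02) = 20.5

20.5


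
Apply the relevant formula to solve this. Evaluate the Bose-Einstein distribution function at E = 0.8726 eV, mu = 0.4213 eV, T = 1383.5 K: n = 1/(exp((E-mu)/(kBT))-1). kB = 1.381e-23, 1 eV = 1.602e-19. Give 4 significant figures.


Step 1: (E - mu) = 0.4513 eV
Step 2: x = (E-mu)*eV/(kB*T) = 0.4513*1.602e-19/(1.381e-23*1383.5) = 3.784
Step 3: exp(x) = 43.99
Step 4: n = 1/(exp(x)-1) = 0.02326

0.02326


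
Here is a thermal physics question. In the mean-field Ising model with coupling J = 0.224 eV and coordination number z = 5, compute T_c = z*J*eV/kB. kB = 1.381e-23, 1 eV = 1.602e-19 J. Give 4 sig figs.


Step 1: z*J = 5*0.224 = 1.12 eV
Step 2: Convert to Joules: 1.12*1.602e-19 = 1.794e-19 J
Step 3: T_c = 1.794e-19 / 1.381e-23 = 1.299e+04 K

1.299e+04


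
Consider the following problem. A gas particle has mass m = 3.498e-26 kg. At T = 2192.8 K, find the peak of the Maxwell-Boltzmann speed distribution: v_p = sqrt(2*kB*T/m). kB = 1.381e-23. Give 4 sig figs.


Step 1: Numerator = 2*kB*T = 2*1.381e-23*2192.8 = 6.057e-20
Step 2: Ratio = 6.057e-20 / 3.498e-26 = 1.731e+06
Step 3: v_p = sqrt(1.731e+06) = 1316 m/s

1316


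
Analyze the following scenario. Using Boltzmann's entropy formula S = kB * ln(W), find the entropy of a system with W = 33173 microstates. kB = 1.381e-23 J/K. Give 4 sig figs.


Step 1: ln(W) = ln(33173) = 10.41
Step 2: S = kB * ln(W) = 1.381e-23 * 10.41
Step 3: S = 1.438e-22 J/K

1.438e-22


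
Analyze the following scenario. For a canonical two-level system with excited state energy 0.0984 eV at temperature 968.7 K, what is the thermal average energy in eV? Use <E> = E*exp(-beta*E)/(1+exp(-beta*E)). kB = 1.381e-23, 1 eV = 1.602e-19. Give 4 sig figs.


Step 1: beta*E = 0.0984*1.602e-19/(1.381e-23*968.7) = 1.178
Step 2: exp(-beta*E) = 0.3078
Step 3: <E> = 0.0984*0.3078/(1+0.3078) = 0.02316 eV

0.02316


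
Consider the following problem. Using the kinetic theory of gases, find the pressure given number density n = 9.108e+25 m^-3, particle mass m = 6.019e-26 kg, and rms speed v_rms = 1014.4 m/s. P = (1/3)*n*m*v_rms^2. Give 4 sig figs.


Step 1: v_rms^2 = 1014.4^2 = 1.029e+06
Step 2: n*m = 9.108e+25*6.019e-26 = 5.482
Step 3: P = (1/3)*5.482*1.029e+06 = 1.88e+06 Pa

1.88e+06


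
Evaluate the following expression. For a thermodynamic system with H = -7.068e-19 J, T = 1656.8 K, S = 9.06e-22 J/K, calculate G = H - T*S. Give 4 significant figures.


Step 1: T*S = 1656.8 * 9.06e-22 = 1.501e-18 J
Step 2: G = H - T*S = -7.068e-19 - 1.501e-18
Step 3: G = -2.208e-18 J

-2.208e-18


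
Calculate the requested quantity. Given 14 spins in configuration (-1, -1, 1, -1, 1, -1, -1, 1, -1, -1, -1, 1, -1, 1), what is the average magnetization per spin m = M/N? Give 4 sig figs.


Step 1: Count up spins (+1): 5, down spins (-1): 9
Step 2: Total magnetization M = 5 - 9 = -4
Step 3: m = M/N = -4/14 = -0.2857

-0.2857


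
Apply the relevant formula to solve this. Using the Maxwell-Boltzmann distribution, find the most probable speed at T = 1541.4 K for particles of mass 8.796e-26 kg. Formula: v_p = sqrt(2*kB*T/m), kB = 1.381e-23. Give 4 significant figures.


Step 1: Numerator = 2*kB*T = 2*1.381e-23*1541.4 = 4.257e-20
Step 2: Ratio = 4.257e-20 / 8.796e-26 = 4.84e+05
Step 3: v_p = sqrt(4.84e+05) = 695.7 m/s

695.7


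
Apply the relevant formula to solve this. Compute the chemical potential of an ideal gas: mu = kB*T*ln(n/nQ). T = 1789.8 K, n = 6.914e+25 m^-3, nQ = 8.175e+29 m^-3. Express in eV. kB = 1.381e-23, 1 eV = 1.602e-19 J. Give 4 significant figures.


Step 1: n/nQ = 6.914e+25/8.175e+29 = 8.457e-05
Step 2: ln(n/nQ) = -9.378
Step 3: mu = kB*T*ln(n/nQ) = 2.472e-20*-9.378 = -2.318e-19 J
Step 4: Convert to eV: -2.318e-19/1.602e-19 = -1.447 eV

-1.447


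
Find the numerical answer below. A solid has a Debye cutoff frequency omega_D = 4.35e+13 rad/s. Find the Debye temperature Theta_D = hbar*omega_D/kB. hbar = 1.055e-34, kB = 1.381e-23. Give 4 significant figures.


Step 1: hbar*omega_D = 1.055e-34 * 4.35e+13 = 4.589e-21 J
Step 2: Theta_D = 4.589e-21 / 1.381e-23
Step 3: Theta_D = 332.3 K

332.3


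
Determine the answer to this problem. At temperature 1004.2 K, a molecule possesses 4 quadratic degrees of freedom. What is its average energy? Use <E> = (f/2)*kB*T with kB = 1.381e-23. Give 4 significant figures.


Step 1: f/2 = 4/2 = 2
Step 2: kB*T = 1.381e-23 * 1004.2 = 1.387e-20
Step 3: <E> = 2 * 1.387e-20 = 2.774e-20 J

2.774e-20


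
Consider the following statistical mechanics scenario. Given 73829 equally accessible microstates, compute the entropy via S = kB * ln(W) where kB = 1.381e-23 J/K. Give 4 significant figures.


Step 1: ln(W) = ln(73829) = 11.21
Step 2: S = kB * ln(W) = 1.381e-23 * 11.21
Step 3: S = 1.548e-22 J/K

1.548e-22


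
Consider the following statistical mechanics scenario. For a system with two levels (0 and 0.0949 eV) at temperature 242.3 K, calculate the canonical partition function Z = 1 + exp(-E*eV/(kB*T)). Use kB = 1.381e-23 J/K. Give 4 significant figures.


Step 1: Compute beta*E = E*eV/(kB*T) = 0.0949*1.602e-19/(1.381e-23*242.3) = 4.543
Step 2: exp(-beta*E) = exp(-4.543) = 0.01064
Step 3: Z = 1 + 0.01064 = 1.011

1.011


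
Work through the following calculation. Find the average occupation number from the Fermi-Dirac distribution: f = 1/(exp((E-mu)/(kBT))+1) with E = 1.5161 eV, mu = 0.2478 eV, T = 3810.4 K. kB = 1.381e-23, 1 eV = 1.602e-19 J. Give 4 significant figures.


Step 1: (E - mu) = 1.5161 - 0.2478 = 1.268 eV
Step 2: Convert: (E-mu)*eV = 2.032e-19 J
Step 3: x = (E-mu)*eV/(kB*T) = 3.861
Step 4: f = 1/(exp(3.861)+1) = 0.02061

0.02061


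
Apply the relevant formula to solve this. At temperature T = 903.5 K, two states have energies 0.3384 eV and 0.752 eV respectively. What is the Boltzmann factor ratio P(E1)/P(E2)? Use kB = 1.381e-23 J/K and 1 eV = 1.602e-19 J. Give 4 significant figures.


Step 1: Compute energy difference dE = E1 - E2 = 0.3384 - 0.752 = -0.4136 eV
Step 2: Convert to Joules: dE_J = -0.4136 * 1.602e-19 = -6.626e-20 J
Step 3: Compute exponent = -dE_J / (kB * T) = -(-6.626e-20) / (1.381e-23 * 903.5) = 5.31
Step 4: P(E1)/P(E2) = exp(5.31) = 202.4

202.4


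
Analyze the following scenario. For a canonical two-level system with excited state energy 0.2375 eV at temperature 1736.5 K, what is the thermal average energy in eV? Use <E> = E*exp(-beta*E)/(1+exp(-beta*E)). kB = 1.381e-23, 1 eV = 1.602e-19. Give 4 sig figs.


Step 1: beta*E = 0.2375*1.602e-19/(1.381e-23*1736.5) = 1.587
Step 2: exp(-beta*E) = 0.2046
Step 3: <E> = 0.2375*0.2046/(1+0.2046) = 0.04034 eV

0.04034


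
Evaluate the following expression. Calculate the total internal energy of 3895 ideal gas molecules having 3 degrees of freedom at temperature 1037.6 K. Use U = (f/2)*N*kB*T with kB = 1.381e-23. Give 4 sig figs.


Step 1: f/2 = 3/2 = 1.5
Step 2: N*kB*T = 3895*1.381e-23*1037.6 = 5.581e-17
Step 3: U = 1.5 * 5.581e-17 = 8.372e-17 J

8.372e-17


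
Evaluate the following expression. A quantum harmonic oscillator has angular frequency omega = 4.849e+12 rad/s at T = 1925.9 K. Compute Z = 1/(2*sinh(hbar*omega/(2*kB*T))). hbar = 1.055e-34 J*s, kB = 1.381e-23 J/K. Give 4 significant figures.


Step 1: Compute x = hbar*omega/(kB*T) = 1.055e-34*4.849e+12/(1.381e-23*1925.9) = 0.01923
Step 2: x/2 = 0.009617
Step 3: sinh(x/2) = 0.009617
Step 4: Z = 1/(2*0.009617) = 51.99

51.99


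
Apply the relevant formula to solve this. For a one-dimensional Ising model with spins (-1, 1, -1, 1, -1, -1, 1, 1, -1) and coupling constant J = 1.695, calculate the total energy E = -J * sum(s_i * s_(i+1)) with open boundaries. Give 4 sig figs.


Step 1: Nearest-neighbor products: -1, -1, -1, -1, 1, -1, 1, -1
Step 2: Sum of products = -4
Step 3: E = -1.695 * -4 = 6.78

6.78


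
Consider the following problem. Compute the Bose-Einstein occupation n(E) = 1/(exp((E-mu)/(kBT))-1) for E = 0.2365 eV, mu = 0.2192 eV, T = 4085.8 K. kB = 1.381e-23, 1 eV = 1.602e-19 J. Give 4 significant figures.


Step 1: (E - mu) = 0.0173 eV
Step 2: x = (E-mu)*eV/(kB*T) = 0.0173*1.602e-19/(1.381e-23*4085.8) = 0.04912
Step 3: exp(x) = 1.05
Step 4: n = 1/(exp(x)-1) = 19.86

19.86


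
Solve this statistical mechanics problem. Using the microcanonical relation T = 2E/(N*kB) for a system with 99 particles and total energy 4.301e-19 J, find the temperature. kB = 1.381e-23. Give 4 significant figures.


Step 1: Numerator = 2*E = 2*4.301e-19 = 8.602e-19 J
Step 2: Denominator = N*kB = 99*1.381e-23 = 1.367e-21
Step 3: T = 8.602e-19 / 1.367e-21 = 629.2 K

629.2


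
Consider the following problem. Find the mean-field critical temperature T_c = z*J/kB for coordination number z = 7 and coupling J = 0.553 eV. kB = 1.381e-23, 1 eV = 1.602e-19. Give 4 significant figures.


Step 1: z*J = 7*0.553 = 3.871 eV
Step 2: Convert to Joules: 3.871*1.602e-19 = 6.201e-19 J
Step 3: T_c = 6.201e-19 / 1.381e-23 = 4.49e+04 K

4.49e+04


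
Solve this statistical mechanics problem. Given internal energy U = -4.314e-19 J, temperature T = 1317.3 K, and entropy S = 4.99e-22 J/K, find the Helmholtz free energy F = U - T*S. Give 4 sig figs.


Step 1: T*S = 1317.3 * 4.99e-22 = 6.573e-19 J
Step 2: F = U - T*S = -4.314e-19 - 6.573e-19
Step 3: F = -1.089e-18 J

-1.089e-18


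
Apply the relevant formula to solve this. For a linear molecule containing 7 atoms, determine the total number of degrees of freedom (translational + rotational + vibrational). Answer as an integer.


Step 1: Translational DOF = 3
Step 2: Rotational DOF (linear) = 2
Step 3: Vibrational DOF = 3*7 - 5 = 16
Step 4: Total = 3 + 2 + 16 = 21

21


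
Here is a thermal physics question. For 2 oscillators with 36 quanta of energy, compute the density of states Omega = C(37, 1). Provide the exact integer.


Step 1: Use binomial coefficient C(37, 1)
Step 2: Numerator = 37! / 36!
Step 3: Denominator = 1!
Step 4: Omega = 37

37


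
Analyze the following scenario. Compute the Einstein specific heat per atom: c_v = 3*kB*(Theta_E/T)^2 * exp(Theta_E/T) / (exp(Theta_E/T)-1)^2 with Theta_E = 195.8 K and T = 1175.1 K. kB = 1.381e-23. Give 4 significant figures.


Step 1: x = Theta_E/T = 195.8/1175.1 = 0.1666
Step 2: x^2 = 0.02776
Step 3: exp(x) = 1.181
Step 4: c_v = 3*1.381e-23*0.02776*1.181/(1.181-1)^2 = 4.133e-23

4.133e-23


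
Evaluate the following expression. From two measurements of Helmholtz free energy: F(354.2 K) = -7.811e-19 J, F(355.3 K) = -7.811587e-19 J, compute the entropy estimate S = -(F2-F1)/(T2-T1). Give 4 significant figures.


Step 1: dF = F2 - F1 = -7.811587e-19 - (-7.811e-19) = -5.87e-23 J
Step 2: dT = T2 - T1 = 355.3 - 354.2 = 1.1 K
Step 3: S = -dF/dT = -(-5.87e-23)/1.1 = 5.336e-23 J/K

5.336e-23


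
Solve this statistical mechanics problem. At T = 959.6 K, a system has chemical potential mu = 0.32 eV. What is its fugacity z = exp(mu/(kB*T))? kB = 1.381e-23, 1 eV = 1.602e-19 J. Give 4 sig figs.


Step 1: Convert mu to Joules: 0.32*1.602e-19 = 5.126e-20 J
Step 2: kB*T = 1.381e-23*959.6 = 1.325e-20 J
Step 3: mu/(kB*T) = 3.868
Step 4: z = exp(3.868) = 47.86

47.86


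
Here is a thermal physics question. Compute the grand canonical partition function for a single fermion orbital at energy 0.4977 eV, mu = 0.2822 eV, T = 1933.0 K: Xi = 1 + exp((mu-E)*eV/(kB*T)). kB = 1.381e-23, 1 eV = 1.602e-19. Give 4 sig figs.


Step 1: (mu - E) = 0.2822 - 0.4977 = -0.2155 eV
Step 2: x = (mu-E)*eV/(kB*T) = -0.2155*1.602e-19/(1.381e-23*1933.0) = -1.293
Step 3: exp(x) = 0.2744
Step 4: Xi = 1 + 0.2744 = 1.274

1.274


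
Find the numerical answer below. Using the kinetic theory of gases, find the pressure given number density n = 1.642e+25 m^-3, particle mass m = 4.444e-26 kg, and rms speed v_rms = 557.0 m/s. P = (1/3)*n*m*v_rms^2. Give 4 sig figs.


Step 1: v_rms^2 = 557.0^2 = 3.102e+05
Step 2: n*m = 1.642e+25*4.444e-26 = 0.7297
Step 3: P = (1/3)*0.7297*3.102e+05 = 7.546e+04 Pa

7.546e+04


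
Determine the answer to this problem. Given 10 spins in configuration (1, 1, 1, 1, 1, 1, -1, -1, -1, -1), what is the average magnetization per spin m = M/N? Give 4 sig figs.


Step 1: Count up spins (+1): 6, down spins (-1): 4
Step 2: Total magnetization M = 6 - 4 = 2
Step 3: m = M/N = 2/10 = 0.2

0.2


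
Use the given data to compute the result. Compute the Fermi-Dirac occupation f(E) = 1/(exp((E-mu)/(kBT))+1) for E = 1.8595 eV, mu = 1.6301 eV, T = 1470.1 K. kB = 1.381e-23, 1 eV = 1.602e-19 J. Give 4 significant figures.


Step 1: (E - mu) = 1.8595 - 1.6301 = 0.2294 eV
Step 2: Convert: (E-mu)*eV = 3.675e-20 J
Step 3: x = (E-mu)*eV/(kB*T) = 1.81
Step 4: f = 1/(exp(1.81)+1) = 0.1406

0.1406
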